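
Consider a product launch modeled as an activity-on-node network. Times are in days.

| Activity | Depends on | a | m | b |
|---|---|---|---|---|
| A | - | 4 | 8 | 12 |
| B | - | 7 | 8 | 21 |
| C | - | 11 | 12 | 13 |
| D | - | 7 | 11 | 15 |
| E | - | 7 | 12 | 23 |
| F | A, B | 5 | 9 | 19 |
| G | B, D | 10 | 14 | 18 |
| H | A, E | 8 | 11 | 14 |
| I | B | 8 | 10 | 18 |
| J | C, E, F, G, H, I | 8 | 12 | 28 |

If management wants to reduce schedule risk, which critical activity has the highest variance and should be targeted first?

te_A = (4 + 4·8 + 12)/6 = 48/6 = 8; σ²_A = ((12−4)/6)² = 1.778
te_B = (7 + 4·8 + 21)/6 = 60/6 = 10; σ²_B = ((21−7)/6)² = 5.444
te_C = (11 + 4·12 + 13)/6 = 72/6 = 12; σ²_C = ((13−11)/6)² = 0.111
te_D = (7 + 4·11 + 15)/6 = 66/6 = 11; σ²_D = ((15−7)/6)² = 1.778
te_E = (7 + 4·12 + 23)/6 = 78/6 = 13; σ²_E = ((23−7)/6)² = 7.111
te_F = (5 + 4·9 + 19)/6 = 60/6 = 10; σ²_F = ((19−5)/6)² = 5.444
te_G = (10 + 4·14 + 18)/6 = 84/6 = 14; σ²_G = ((18−10)/6)² = 1.778
te_H = (8 + 4·11 + 14)/6 = 66/6 = 11; σ²_H = ((14−8)/6)² = 1.000
te_I = (8 + 4·10 + 18)/6 = 66/6 = 11; σ²_I = ((18−8)/6)² = 2.778
te_J = (8 + 4·12 + 28)/6 = 84/6 = 14; σ²_J = ((28−8)/6)² = 11.111

Forward pass:
ES_A = 0; EF_A = 8
ES_B = 0; EF_B = 10
ES_C = 0; EF_C = 12
ES_D = 0; EF_D = 11
ES_E = 0; EF_E = 13
ES_F = max(EF_A=8, EF_B=10) = 10; EF_F = 10+10 = 20
ES_G = max(EF_B=10, EF_D=11) = 11; EF_G = 11+14 = 25
ES_H = max(EF_A=8, EF_E=13) = 13; EF_H = 13+11 = 24
ES_I = 10; EF_I = 10+11 = 21
ES_J = max(EF_C=12, EF_E=13, EF_F=20, EF_G=25, EF_H=24, EF_I=21) = 25; EF_J = 25+14 = 39
Expected project duration μ = 39 days. Critical path: D → G → J.

Variances on critical path: σ²_D=1.778, σ²_G=1.778, σ²_J=11.111.
Largest is σ²_J = 11.111.

J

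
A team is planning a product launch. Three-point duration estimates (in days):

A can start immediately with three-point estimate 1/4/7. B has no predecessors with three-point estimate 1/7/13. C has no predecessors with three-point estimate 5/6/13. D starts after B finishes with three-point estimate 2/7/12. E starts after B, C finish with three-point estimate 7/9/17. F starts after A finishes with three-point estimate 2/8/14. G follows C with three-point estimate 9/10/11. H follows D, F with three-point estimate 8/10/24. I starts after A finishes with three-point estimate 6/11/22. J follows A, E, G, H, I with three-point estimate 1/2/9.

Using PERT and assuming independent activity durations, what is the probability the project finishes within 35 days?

te_A = (1 + 4·4 + 7)/6 = 24/6 = 4; σ²_A = ((7−1)/6)² = 1.000
te_B = (1 + 4·7 + 13)/6 = 42/6 = 7; σ²_B = ((13−1)/6)² = 4.000
te_C = (5 + 4·6 + 13)/6 = 42/6 = 7; σ²_C = ((13−5)/6)² = 1.778
te_D = (2 + 4·7 + 12)/6 = 42/6 = 7; σ²_D = ((12−2)/6)² = 2.778
te_E = (7 + 4·9 + 17)/6 = 60/6 = 10; σ²_E = ((17−7)/6)² = 2.778
te_F = (2 + 4·8 + 14)/6 = 48/6 = 8; σ²_F = ((14−2)/6)² = 4.000
te_G = (9 + 4·10 + 11)/6 = 60/6 = 10; σ²_G = ((11−9)/6)² = 0.111
te_H = (8 + 4·10 + 24)/6 = 72/6 = 12; σ²_H = ((24−8)/6)² = 7.111
te_I = (6 + 4·11 + 22)/6 = 72/6 = 12; σ²_I = ((22−6)/6)² = 7.111
te_J = (1 + 4·2 + 9)/6 = 18/6 = 3; σ²_J = ((9−1)/6)² = 1.778

Forward pass:
ES_A = 0; EF_A = 4
ES_B = 0; EF_B = 7
ES_C = 0; EF_C = 7
ES_D = 7; EF_D = 7+7 = 14
ES_E = max(EF_B=7, EF_C=7) = 7; EF_E = 7+10 = 17
ES_F = 4; EF_F = 4+8 = 12
ES_G = 7; EF_G = 7+10 = 17
ES_H = max(EF_D=14, EF_F=12) = 14; EF_H = 14+12 = 26
ES_I = 4; EF_I = 4+12 = 16
ES_J = max(EF_A=4, EF_E=17, EF_G=17, EF_H=26, EF_I=16) = 26; EF_J = 26+3 = 29
Expected project duration μ = 29 days. Critical path: B → D → H → J.

Variance along critical path = 4.000 + 2.778 + 7.111 + 1.778 = 15.667; σ = √15.667 = 3.958 days.
Z = (35 − 29) / 3.958 = 1.516
P(T ≤ 35) = Φ(1.516) ≈ 0.935

0.935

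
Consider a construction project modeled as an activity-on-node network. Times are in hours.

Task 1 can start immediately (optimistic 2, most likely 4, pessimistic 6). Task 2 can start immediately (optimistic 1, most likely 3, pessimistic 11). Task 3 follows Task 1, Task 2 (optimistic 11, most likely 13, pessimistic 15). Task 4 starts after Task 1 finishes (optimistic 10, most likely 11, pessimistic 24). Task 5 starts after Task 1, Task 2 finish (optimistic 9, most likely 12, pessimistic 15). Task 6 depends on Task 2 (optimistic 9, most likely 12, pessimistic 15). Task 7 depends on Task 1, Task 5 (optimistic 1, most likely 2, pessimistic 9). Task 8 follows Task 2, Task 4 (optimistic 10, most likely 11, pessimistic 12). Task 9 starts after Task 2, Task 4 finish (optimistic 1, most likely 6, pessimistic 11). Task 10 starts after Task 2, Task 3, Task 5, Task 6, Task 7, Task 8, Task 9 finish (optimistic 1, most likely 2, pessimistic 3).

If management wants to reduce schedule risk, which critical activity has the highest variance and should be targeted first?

te_Task 1 = (2 + 4·4 + 6)/6 = 24/6 = 4; σ²_Task 1 = ((6−2)/6)² = 0.444
te_Task 2 = (1 + 4·3 + 11)/6 = 24/6 = 4; σ²_Task 2 = ((11−1)/6)² = 2.778
te_Task 3 = (11 + 4·13 + 15)/6 = 78/6 = 13; σ²_Task 3 = ((15−11)/6)² = 0.444
te_Task 4 = (10 + 4·11 + 24)/6 = 78/6 = 13; σ²_Task 4 = ((24−10)/6)² = 5.444
te_Task 5 = (9 + 4·12 + 15)/6 = 72/6 = 12; σ²_Task 5 = ((15−9)/6)² = 1.000
te_Task 6 = (9 + 4·12 + 15)/6 = 72/6 = 12; σ²_Task 6 = ((15−9)/6)² = 1.000
te_Task 7 = (1 + 4·2 + 9)/6 = 18/6 = 3; σ²_Task 7 = ((9−1)/6)² = 1.778
te_Task 8 = (10 + 4·11 + 12)/6 = 66/6 = 11; σ²_Task 8 = ((12−10)/6)² = 0.111
te_Task 9 = (1 + 4·6 + 11)/6 = 36/6 = 6; σ²_Task 9 = ((11−1)/6)² = 2.778
te_Task 10 = (1 + 4·2 + 3)/6 = 12/6 = 2; σ²_Task 10 = ((3−1)/6)² = 0.111

Forward pass:
ES_Task 1 = 0; EF_Task 1 = 4
ES_Task 2 = 0; EF_Task 2 = 4
ES_Task 3 = max(EF_Task 1=4, EF_Task 2=4) = 4; EF_Task 3 = 4+13 = 17
ES_Task 4 = 4; EF_Task 4 = 4+13 = 17
ES_Task 5 = max(EF_Task 1=4, EF_Task 2=4) = 4; EF_Task 5 = 4+12 = 16
ES_Task 6 = 4; EF_Task 6 = 4+12 = 16
ES_Task 7 = max(EF_Task 1=4, EF_Task 5=16) = 16; EF_Task 7 = 16+3 = 19
ES_Task 8 = max(EF_Task 2=4, EF_Task 4=17) = 17; EF_Task 8 = 17+11 = 28
ES_Task 9 = max(EF_Task 2=4, EF_Task 4=17) = 17; EF_Task 9 = 17+6 = 23
ES_Task 10 = max(EF_Task 2=4, EF_Task 3=17, EF_Task 5=16, EF_Task 6=16, EF_Task 7=19, EF_Task 8=28, EF_Task 9=23) = 28; EF_Task 10 = 28+2 = 30
Expected project duration μ = 30 hours. Critical path: Task 1 → Task 4 → Task 8 → Task 10.

Variances on critical path: σ²_Task 1=0.444, σ²_Task 4=5.444, σ²_Task 8=0.111, σ²_Task 10=0.111.
Largest is σ²_Task 4 = 5.444.

Task 4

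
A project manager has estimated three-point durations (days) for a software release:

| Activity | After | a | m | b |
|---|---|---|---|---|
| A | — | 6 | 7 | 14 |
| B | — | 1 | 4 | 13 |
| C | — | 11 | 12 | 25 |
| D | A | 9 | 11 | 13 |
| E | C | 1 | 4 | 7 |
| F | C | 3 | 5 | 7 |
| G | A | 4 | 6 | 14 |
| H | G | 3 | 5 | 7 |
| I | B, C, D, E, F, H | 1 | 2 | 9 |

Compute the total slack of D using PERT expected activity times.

te_A = (6 + 4·7 + 14)/6 = 48/6 = 8
te_B = (1 + 4·4 + 13)/6 = 30/6 = 5
te_C = (11 + 4·12 + 25)/6 = 84/6 = 14
te_D = (9 + 4·11 + 13)/6 = 66/6 = 11
te_E = (1 + 4·4 + 7)/6 = 24/6 = 4
te_F = (3 + 4·5 + 7)/6 = 30/6 = 5
te_G = (4 + 4·6 + 14)/6 = 42/6 = 7
te_H = (3 + 4·5 + 7)/6 = 30/6 = 5
te_I = (1 + 4·2 + 9)/6 = 18/6 = 3

Forward pass:
ES_A = 0; EF_A = 8
ES_B = 0; EF_B = 5
ES_C = 0; EF_C = 14
ES_D = 8; EF_D = 8+11 = 19
ES_E = 14; EF_E = 14+4 = 18
ES_F = 14; EF_F = 14+5 = 19
ES_G = 8; EF_G = 8+7 = 15
ES_H = 15; EF_H = 15+5 = 20
ES_I = max(EF_B=5, EF_C=14, EF_D=19, EF_E=18, EF_F=19, EF_H=20) = 20; EF_I = 20+3 = 23
Expected project duration μ = 23 days. Critical path: A → G → H → I.

Backward pass:
LF_I = 23; LS_I = 23−3 = 20
LF_H = LS_I = 20; LS_H = 20−5 = 15
LF_G = LS_H = 15; LS_G = 15−7 = 8
LF_F = LS_I = 20; LS_F = 20−5 = 15
LF_E = LS_I = 20; LS_E = 20−4 = 16
LF_D = LS_I = 20; LS_D = 20−11 = 9
LF_C = min(LS_E=16, LS_F=15, LS_I=20) = 15; LS_C = 15−14 = 1
LF_B = LS_I = 20; LS_B = 20−5 = 15
LF_A = min(LS_D=9, LS_G=8) = 8; LS_A = 8−8 = 0
Slack_D = LS_D − ES_D = 9 − 8 = 1

1 days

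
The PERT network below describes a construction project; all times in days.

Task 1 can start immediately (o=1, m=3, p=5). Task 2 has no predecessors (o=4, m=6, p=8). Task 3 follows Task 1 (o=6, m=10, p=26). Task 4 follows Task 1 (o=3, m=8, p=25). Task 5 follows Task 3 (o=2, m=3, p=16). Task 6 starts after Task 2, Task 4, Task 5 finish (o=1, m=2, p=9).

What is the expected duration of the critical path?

23 days

te_Task 1 = (1 + 4·3 + 5)/6 = 18/6 = 3
te_Task 2 = (4 + 4·6 + 8)/6 = 36/6 = 6
te_Task 3 = (6 + 4·10 + 26)/6 = 72/6 = 12
te_Task 4 = (3 + 4·8 + 25)/6 = 60/6 = 10
te_Task 5 = (2 + 4·3 + 16)/6 = 30/6 = 5
te_Task 6 = (1 + 4·2 + 9)/6 = 18/6 = 3

Forward pass:
ES_Task 1 = 0; EF_Task 1 = 3
ES_Task 2 = 0; EF_Task 2 = 6
ES_Task 3 = 3; EF_Task 3 = 3+12 = 15
ES_Task 4 = 3; EF_Task 4 = 3+10 = 13
ES_Task 5 = 15; EF_Task 5 = 15+5 = 20
ES_Task 6 = max(EF_Task 2=6, EF_Task 4=13, EF_Task 5=20) = 20; EF_Task 6 = 20+3 = 23
Expected project duration μ = 23 days. Critical path: Task 1 → Task 3 → Task 5 → Task 6.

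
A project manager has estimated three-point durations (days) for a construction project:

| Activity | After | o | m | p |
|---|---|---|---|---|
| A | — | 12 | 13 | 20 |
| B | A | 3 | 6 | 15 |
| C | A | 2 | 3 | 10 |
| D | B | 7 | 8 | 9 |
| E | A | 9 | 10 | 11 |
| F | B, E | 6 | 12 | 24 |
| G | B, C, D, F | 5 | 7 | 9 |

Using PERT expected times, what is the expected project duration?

te_A = (12 + 4·13 + 20)/6 = 84/6 = 14
te_B = (3 + 4·6 + 15)/6 = 42/6 = 7
te_C = (2 + 4·3 + 10)/6 = 24/6 = 4
te_D = (7 + 4·8 + 9)/6 = 48/6 = 8
te_E = (9 + 4·10 + 11)/6 = 60/6 = 10
te_F = (6 + 4·12 + 24)/6 = 78/6 = 13
te_G = (5 + 4·7 + 9)/6 = 42/6 = 7

Forward pass:
ES_A = 0; EF_A = 14
ES_B = 14; EF_B = 14+7 = 21
ES_C = 14; EF_C = 14+4 = 18
ES_D = 21; EF_D = 21+8 = 29
ES_E = 14; EF_E = 14+10 = 24
ES_F = max(EF_B=21, EF_E=24) = 24; EF_F = 24+13 = 37
ES_G = max(EF_B=21, EF_C=18, EF_D=29, EF_F=37) = 37; EF_G = 37+7 = 44
Expected project duration μ = 44 days. Critical path: A → E → F → G.

44 days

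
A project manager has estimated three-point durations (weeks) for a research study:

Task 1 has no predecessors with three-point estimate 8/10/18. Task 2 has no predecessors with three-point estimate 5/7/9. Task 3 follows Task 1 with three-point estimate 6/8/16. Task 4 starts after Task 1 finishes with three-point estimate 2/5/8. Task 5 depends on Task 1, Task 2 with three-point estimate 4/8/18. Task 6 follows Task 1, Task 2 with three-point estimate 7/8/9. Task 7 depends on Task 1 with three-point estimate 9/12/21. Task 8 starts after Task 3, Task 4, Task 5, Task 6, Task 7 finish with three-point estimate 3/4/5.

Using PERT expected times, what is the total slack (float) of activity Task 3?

4 weeks

te_Task 1 = (8 + 4·10 + 18)/6 = 66/6 = 11
te_Task 2 = (5 + 4·7 + 9)/6 = 42/6 = 7
te_Task 3 = (6 + 4·8 + 16)/6 = 54/6 = 9
te_Task 4 = (2 + 4·5 + 8)/6 = 30/6 = 5
te_Task 5 = (4 + 4·8 + 18)/6 = 54/6 = 9
te_Task 6 = (7 + 4·8 + 9)/6 = 48/6 = 8
te_Task 7 = (9 + 4·12 + 21)/6 = 78/6 = 13
te_Task 8 = (3 + 4·4 + 5)/6 = 24/6 = 4

Forward pass:
ES_Task 1 = 0; EF_Task 1 = 11
ES_Task 2 = 0; EF_Task 2 = 7
ES_Task 3 = 11; EF_Task 3 = 11+9 = 20
ES_Task 4 = 11; EF_Task 4 = 11+5 = 16
ES_Task 5 = max(EF_Task 1=11, EF_Task 2=7) = 11; EF_Task 5 = 11+9 = 20
ES_Task 6 = max(EF_Task 1=11, EF_Task 2=7) = 11; EF_Task 6 = 11+8 = 19
ES_Task 7 = 11; EF_Task 7 = 11+13 = 24
ES_Task 8 = max(EF_Task 3=20, EF_Task 4=16, EF_Task 5=20, EF_Task 6=19, EF_Task 7=24) = 24; EF_Task 8 = 24+4 = 28
Expected project duration μ = 28 weeks. Critical path: Task 1 → Task 7 → Task 8.

Backward pass:
LF_Task 8 = 28; LS_Task 8 = 28−4 = 24
LF_Task 7 = LS_Task 8 = 24; LS_Task 7 = 24−13 = 11
LF_Task 6 = LS_Task 8 = 24; LS_Task 6 = 24−8 = 16
LF_Task 5 = LS_Task 8 = 24; LS_Task 5 = 24−9 = 15
LF_Task 4 = LS_Task 8 = 24; LS_Task 4 = 24−5 = 19
LF_Task 3 = LS_Task 8 = 24; LS_Task 3 = 24−9 = 15
LF_Task 2 = min(LS_Task 5=15, LS_Task 6=16) = 15; LS_Task 2 = 15−7 = 8
LF_Task 1 = min(LS_Task 3=15, LS_Task 4=19, LS_Task 5=15, LS_Task 6=16, LS_Task 7=11) = 11; LS_Task 1 = 11−11 = 0
Slack_Task 3 = LS_Task 3 − ES_Task 3 = 15 − 11 = 4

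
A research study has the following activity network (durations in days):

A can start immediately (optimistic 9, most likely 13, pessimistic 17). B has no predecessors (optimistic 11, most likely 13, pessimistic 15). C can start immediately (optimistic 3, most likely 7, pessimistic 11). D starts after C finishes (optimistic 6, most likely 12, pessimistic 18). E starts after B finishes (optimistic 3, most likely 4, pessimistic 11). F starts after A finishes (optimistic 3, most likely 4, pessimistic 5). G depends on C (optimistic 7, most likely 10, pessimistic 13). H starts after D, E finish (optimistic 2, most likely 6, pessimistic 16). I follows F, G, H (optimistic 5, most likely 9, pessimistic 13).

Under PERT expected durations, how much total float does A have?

te_A = (9 + 4·13 + 17)/6 = 78/6 = 13
te_B = (11 + 4·13 + 15)/6 = 78/6 = 13
te_C = (3 + 4·7 + 11)/6 = 42/6 = 7
te_D = (6 + 4·12 + 18)/6 = 72/6 = 12
te_E = (3 + 4·4 + 11)/6 = 30/6 = 5
te_F = (3 + 4·4 + 5)/6 = 24/6 = 4
te_G = (7 + 4·10 + 13)/6 = 60/6 = 10
te_H = (2 + 4·6 + 16)/6 = 42/6 = 7
te_I = (5 + 4·9 + 13)/6 = 54/6 = 9

Forward pass:
ES_A = 0; EF_A = 13
ES_B = 0; EF_B = 13
ES_C = 0; EF_C = 7
ES_D = 7; EF_D = 7+12 = 19
ES_E = 13; EF_E = 13+5 = 18
ES_F = 13; EF_F = 13+4 = 17
ES_G = 7; EF_G = 7+10 = 17
ES_H = max(EF_D=19, EF_E=18) = 19; EF_H = 19+7 = 26
ES_I = max(EF_F=17, EF_G=17, EF_H=26) = 26; EF_I = 26+9 = 35
Expected project duration μ = 35 days. Critical path: C → D → H → I.

Backward pass:
LF_I = 35; LS_I = 35−9 = 26
LF_H = LS_I = 26; LS_H = 26−7 = 19
LF_G = LS_I = 26; LS_G = 26−10 = 16
LF_F = LS_I = 26; LS_F = 26−4 = 22
LF_E = LS_H = 19; LS_E = 19−5 = 14
LF_D = LS_H = 19; LS_D = 19−12 = 7
LF_C = min(LS_D=7, LS_G=16) = 7; LS_C = 7−7 = 0
LF_B = LS_E = 14; LS_B = 14−13 = 1
LF_A = LS_F = 22; LS_A = 22−13 = 9
Slack_A = LS_A − ES_A = 9 − 0 = 9

9 days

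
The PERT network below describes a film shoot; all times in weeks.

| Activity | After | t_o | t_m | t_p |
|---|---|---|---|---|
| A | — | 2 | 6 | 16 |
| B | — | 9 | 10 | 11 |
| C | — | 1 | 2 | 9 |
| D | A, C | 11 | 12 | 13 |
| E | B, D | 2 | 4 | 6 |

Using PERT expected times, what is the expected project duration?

te_A = (2 + 4·6 + 16)/6 = 42/6 = 7
te_B = (9 + 4·10 + 11)/6 = 60/6 = 10
te_C = (1 + 4·2 + 9)/6 = 18/6 = 3
te_D = (11 + 4·12 + 13)/6 = 72/6 = 12
te_E = (2 + 4·4 + 6)/6 = 24/6 = 4

Forward pass:
ES_A = 0; EF_A = 7
ES_B = 0; EF_B = 10
ES_C = 0; EF_C = 3
ES_D = max(EF_A=7, EF_C=3) = 7; EF_D = 7+12 = 19
ES_E = max(EF_B=10, EF_D=19) = 19; EF_E = 19+4 = 23
Expected project duration μ = 23 weeks. Critical path: A → D → E.

23 weeks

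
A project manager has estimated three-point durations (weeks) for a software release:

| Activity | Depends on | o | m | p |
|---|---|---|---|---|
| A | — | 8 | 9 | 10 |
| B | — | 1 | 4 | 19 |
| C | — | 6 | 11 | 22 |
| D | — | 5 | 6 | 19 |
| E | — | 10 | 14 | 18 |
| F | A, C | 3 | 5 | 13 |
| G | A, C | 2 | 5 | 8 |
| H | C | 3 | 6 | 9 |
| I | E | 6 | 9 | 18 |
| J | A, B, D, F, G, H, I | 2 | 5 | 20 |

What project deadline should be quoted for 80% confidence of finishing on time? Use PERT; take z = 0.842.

34.2 weeks

te_A = (8 + 4·9 + 10)/6 = 54/6 = 9; σ²_A = ((10−8)/6)² = 0.111
te_B = (1 + 4·4 + 19)/6 = 36/6 = 6; σ²_B = ((19−1)/6)² = 9.000
te_C = (6 + 4·11 + 22)/6 = 72/6 = 12; σ²_C = ((22−6)/6)² = 7.111
te_D = (5 + 4·6 + 19)/6 = 48/6 = 8; σ²_D = ((19−5)/6)² = 5.444
te_E = (10 + 4·14 + 18)/6 = 84/6 = 14; σ²_E = ((18−10)/6)² = 1.778
te_F = (3 + 4·5 + 13)/6 = 36/6 = 6; σ²_F = ((13−3)/6)² = 2.778
te_G = (2 + 4·5 + 8)/6 = 30/6 = 5; σ²_G = ((8−2)/6)² = 1.000
te_H = (3 + 4·6 + 9)/6 = 36/6 = 6; σ²_H = ((9−3)/6)² = 1.000
te_I = (6 + 4·9 + 18)/6 = 60/6 = 10; σ²_I = ((18−6)/6)² = 4.000
te_J = (2 + 4·5 + 20)/6 = 42/6 = 7; σ²_J = ((20−2)/6)² = 9.000

Forward pass:
ES_A = 0; EF_A = 9
ES_B = 0; EF_B = 6
ES_C = 0; EF_C = 12
ES_D = 0; EF_D = 8
ES_E = 0; EF_E = 14
ES_F = max(EF_A=9, EF_C=12) = 12; EF_F = 12+6 = 18
ES_G = max(EF_A=9, EF_C=12) = 12; EF_G = 12+5 = 17
ES_H = 12; EF_H = 12+6 = 18
ES_I = 14; EF_I = 14+10 = 24
ES_J = max(EF_A=9, EF_B=6, EF_D=8, EF_F=18, EF_G=17, EF_H=18, EF_I=24) = 24; EF_J = 24+7 = 31
Expected project duration μ = 31 weeks. Critical path: E → I → J.

Variance along critical path = 1.778 + 4.000 + 9.000 = 14.778; σ = 3.844 weeks.
D = μ + z·σ = 31 + 0.842·3.844 = 34.2 weeks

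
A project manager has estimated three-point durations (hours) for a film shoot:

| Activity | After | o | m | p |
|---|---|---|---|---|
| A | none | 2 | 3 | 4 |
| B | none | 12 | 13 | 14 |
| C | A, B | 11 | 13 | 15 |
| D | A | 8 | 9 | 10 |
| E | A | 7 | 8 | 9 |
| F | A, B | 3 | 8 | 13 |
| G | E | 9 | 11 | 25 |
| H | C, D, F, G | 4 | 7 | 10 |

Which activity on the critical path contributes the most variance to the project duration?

te_A = (2 + 4·3 + 4)/6 = 18/6 = 3; σ²_A = ((4−2)/6)² = 0.111
te_B = (12 + 4·13 + 14)/6 = 78/6 = 13; σ²_B = ((14−12)/6)² = 0.111
te_C = (11 + 4·13 + 15)/6 = 78/6 = 13; σ²_C = ((15−11)/6)² = 0.444
te_D = (8 + 4·9 + 10)/6 = 54/6 = 9; σ²_D = ((10−8)/6)² = 0.111
te_E = (7 + 4·8 + 9)/6 = 48/6 = 8; σ²_E = ((9−7)/6)² = 0.111
te_F = (3 + 4·8 + 13)/6 = 48/6 = 8; σ²_F = ((13−3)/6)² = 2.778
te_G = (9 + 4·11 + 25)/6 = 78/6 = 13; σ²_G = ((25−9)/6)² = 7.111
te_H = (4 + 4·7 + 10)/6 = 42/6 = 7; σ²_H = ((10−4)/6)² = 1.000

Forward pass:
ES_A = 0; EF_A = 3
ES_B = 0; EF_B = 13
ES_C = max(EF_A=3, EF_B=13) = 13; EF_C = 13+13 = 26
ES_D = 3; EF_D = 3+9 = 12
ES_E = 3; EF_E = 3+8 = 11
ES_F = max(EF_A=3, EF_B=13) = 13; EF_F = 13+8 = 21
ES_G = 11; EF_G = 11+13 = 24
ES_H = max(EF_C=26, EF_D=12, EF_F=21, EF_G=24) = 26; EF_H = 26+7 = 33
Expected project duration μ = 33 hours. Critical path: B → C → H.

Variances on critical path: σ²_B=0.111, σ²_C=0.444, σ²_H=1.000.
Largest is σ²_H = 1.000.

H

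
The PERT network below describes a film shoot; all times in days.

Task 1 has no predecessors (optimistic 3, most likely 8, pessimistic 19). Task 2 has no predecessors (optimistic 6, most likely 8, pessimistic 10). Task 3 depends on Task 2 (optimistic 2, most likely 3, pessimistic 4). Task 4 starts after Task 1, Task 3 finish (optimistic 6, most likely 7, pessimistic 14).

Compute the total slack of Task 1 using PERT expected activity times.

2 days

te_Task 1 = (3 + 4·8 + 19)/6 = 54/6 = 9
te_Task 2 = (6 + 4·8 + 10)/6 = 48/6 = 8
te_Task 3 = (2 + 4·3 + 4)/6 = 18/6 = 3
te_Task 4 = (6 + 4·7 + 14)/6 = 48/6 = 8

Forward pass:
ES_Task 1 = 0; EF_Task 1 = 9
ES_Task 2 = 0; EF_Task 2 = 8
ES_Task 3 = 8; EF_Task 3 = 8+3 = 11
ES_Task 4 = max(EF_Task 1=9, EF_Task 3=11) = 11; EF_Task 4 = 11+8 = 19
Expected project duration μ = 19 days. Critical path: Task 2 → Task 3 → Task 4.

Backward pass:
LF_Task 4 = 19; LS_Task 4 = 19−8 = 11
LF_Task 3 = LS_Task 4 = 11; LS_Task 3 = 11−3 = 8
LF_Task 2 = LS_Task 3 = 8; LS_Task 2 = 8−8 = 0
LF_Task 1 = LS_Task 4 = 11; LS_Task 1 = 11−9 = 2
Slack_Task 1 = LS_Task 1 − ES_Task 1 = 2 − 0 = 2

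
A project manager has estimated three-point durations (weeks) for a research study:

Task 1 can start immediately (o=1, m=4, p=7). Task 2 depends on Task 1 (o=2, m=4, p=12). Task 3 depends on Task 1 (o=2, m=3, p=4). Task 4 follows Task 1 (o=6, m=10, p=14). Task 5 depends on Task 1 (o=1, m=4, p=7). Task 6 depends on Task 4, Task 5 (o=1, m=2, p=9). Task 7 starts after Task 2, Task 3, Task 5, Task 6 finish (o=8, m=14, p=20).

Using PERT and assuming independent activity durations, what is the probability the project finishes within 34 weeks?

0.847

te_Task 1 = (1 + 4·4 + 7)/6 = 24/6 = 4; σ²_Task 1 = ((7−1)/6)² = 1.000
te_Task 2 = (2 + 4·4 + 12)/6 = 30/6 = 5; σ²_Task 2 = ((12−2)/6)² = 2.778
te_Task 3 = (2 + 4·3 + 4)/6 = 18/6 = 3; σ²_Task 3 = ((4−2)/6)² = 0.111
te_Task 4 = (6 + 4·10 + 14)/6 = 60/6 = 10; σ²_Task 4 = ((14−6)/6)² = 1.778
te_Task 5 = (1 + 4·4 + 7)/6 = 24/6 = 4; σ²_Task 5 = ((7−1)/6)² = 1.000
te_Task 6 = (1 + 4·2 + 9)/6 = 18/6 = 3; σ²_Task 6 = ((9−1)/6)² = 1.778
te_Task 7 = (8 + 4·14 + 20)/6 = 84/6 = 14; σ²_Task 7 = ((20−8)/6)² = 4.000

Forward pass:
ES_Task 1 = 0; EF_Task 1 = 4
ES_Task 2 = 4; EF_Task 2 = 4+5 = 9
ES_Task 3 = 4; EF_Task 3 = 4+3 = 7
ES_Task 4 = 4; EF_Task 4 = 4+10 = 14
ES_Task 5 = 4; EF_Task 5 = 4+4 = 8
ES_Task 6 = max(EF_Task 4=14, EF_Task 5=8) = 14; EF_Task 6 = 14+3 = 17
ES_Task 7 = max(EF_Task 2=9, EF_Task 3=7, EF_Task 5=8, EF_Task 6=17) = 17; EF_Task 7 = 17+14 = 31
Expected project duration μ = 31 weeks. Critical path: Task 1 → Task 4 → Task 6 → Task 7.

Variance along critical path = 1.000 + 1.778 + 1.778 + 4.000 = 8.556; σ = √8.556 = 2.925 weeks.
Z = (34 − 31) / 2.925 = 1.026
P(T ≤ 34) = Φ(1.026) ≈ 0.847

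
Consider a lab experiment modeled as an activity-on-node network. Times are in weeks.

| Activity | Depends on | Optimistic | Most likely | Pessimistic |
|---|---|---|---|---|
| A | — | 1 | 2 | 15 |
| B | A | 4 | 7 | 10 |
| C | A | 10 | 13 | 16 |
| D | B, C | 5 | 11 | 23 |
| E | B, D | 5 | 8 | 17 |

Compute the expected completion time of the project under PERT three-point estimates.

te_A = (1 + 4·2 + 15)/6 = 24/6 = 4
te_B = (4 + 4·7 + 10)/6 = 42/6 = 7
te_C = (10 + 4·13 + 16)/6 = 78/6 = 13
te_D = (5 + 4·11 + 23)/6 = 72/6 = 12
te_E = (5 + 4·8 + 17)/6 = 54/6 = 9

Forward pass:
ES_A = 0; EF_A = 4
ES_B = 4; EF_B = 4+7 = 11
ES_C = 4; EF_C = 4+13 = 17
ES_D = max(EF_B=11, EF_C=17) = 17; EF_D = 17+12 = 29
ES_E = max(EF_B=11, EF_D=29) = 29; EF_E = 29+9 = 38
Expected project duration μ = 38 weeks. Critical path: A → C → D → E.

38 weeks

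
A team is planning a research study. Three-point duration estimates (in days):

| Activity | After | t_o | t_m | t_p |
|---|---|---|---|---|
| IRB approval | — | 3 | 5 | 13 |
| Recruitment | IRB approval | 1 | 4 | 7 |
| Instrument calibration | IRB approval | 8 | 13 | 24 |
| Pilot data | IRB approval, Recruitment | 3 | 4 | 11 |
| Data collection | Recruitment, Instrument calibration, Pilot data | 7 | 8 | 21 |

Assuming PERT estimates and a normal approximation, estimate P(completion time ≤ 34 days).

te_IRB approval = (3 + 4·5 + 13)/6 = 36/6 = 6; σ²_IRB approval = ((13−3)/6)² = 2.778
te_Recruitment = (1 + 4·4 + 7)/6 = 24/6 = 4; σ²_Recruitment = ((7−1)/6)² = 1.000
te_Instrument calibration = (8 + 4·13 + 24)/6 = 84/6 = 14; σ²_Instrument calibration = ((24−8)/6)² = 7.111
te_Pilot data = (3 + 4·4 + 11)/6 = 30/6 = 5; σ²_Pilot data = ((11−3)/6)² = 1.778
te_Data collection = (7 + 4·8 + 21)/6 = 60/6 = 10; σ²_Data collection = ((21−7)/6)² = 5.444

Forward pass:
ES_IRB approval = 0; EF_IRB approval = 6
ES_Recruitment = 6; EF_Recruitment = 6+4 = 10
ES_Instrument calibration = 6; EF_Instrument calibration = 6+14 = 20
ES_Pilot data = max(EF_IRB approval=6, EF_Recruitment=10) = 10; EF_Pilot data = 10+5 = 15
ES_Data collection = max(EF_Recruitment=10, EF_Instrument calibration=20, EF_Pilot data=15) = 20; EF_Data collection = 20+10 = 30
Expected project duration μ = 30 days. Critical path: IRB approval → Instrument calibration → Data collection.

Variance along critical path = 2.778 + 7.111 + 5.444 = 15.333; σ = √15.333 = 3.916 days.
Z = (34 − 30) / 3.916 = 1.022
P(T ≤ 34) = Φ(1.022) ≈ 0.846

0.846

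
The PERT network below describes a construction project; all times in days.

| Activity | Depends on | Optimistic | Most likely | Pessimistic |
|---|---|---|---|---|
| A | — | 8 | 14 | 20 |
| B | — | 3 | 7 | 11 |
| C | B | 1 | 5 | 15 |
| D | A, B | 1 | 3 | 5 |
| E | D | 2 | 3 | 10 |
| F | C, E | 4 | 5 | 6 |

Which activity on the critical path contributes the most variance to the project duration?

A

te_A = (8 + 4·14 + 20)/6 = 84/6 = 14; σ²_A = ((20−8)/6)² = 4.000
te_B = (3 + 4·7 + 11)/6 = 42/6 = 7; σ²_B = ((11−3)/6)² = 1.778
te_C = (1 + 4·5 + 15)/6 = 36/6 = 6; σ²_C = ((15−1)/6)² = 5.444
te_D = (1 + 4·3 + 5)/6 = 18/6 = 3; σ²_D = ((5−1)/6)² = 0.444
te_E = (2 + 4·3 + 10)/6 = 24/6 = 4; σ²_E = ((10−2)/6)² = 1.778
te_F = (4 + 4·5 + 6)/6 = 30/6 = 5; σ²_F = ((6−4)/6)² = 0.111

Forward pass:
ES_A = 0; EF_A = 14
ES_B = 0; EF_B = 7
ES_C = 7; EF_C = 7+6 = 13
ES_D = max(EF_A=14, EF_B=7) = 14; EF_D = 14+3 = 17
ES_E = 17; EF_E = 17+4 = 21
ES_F = max(EF_C=13, EF_E=21) = 21; EF_F = 21+5 = 26
Expected project duration μ = 26 days. Critical path: A → D → E → F.

Variances on critical path: σ²_A=4.000, σ²_D=0.444, σ²_E=1.778, σ²_F=0.111.
Largest is σ²_A = 4.000.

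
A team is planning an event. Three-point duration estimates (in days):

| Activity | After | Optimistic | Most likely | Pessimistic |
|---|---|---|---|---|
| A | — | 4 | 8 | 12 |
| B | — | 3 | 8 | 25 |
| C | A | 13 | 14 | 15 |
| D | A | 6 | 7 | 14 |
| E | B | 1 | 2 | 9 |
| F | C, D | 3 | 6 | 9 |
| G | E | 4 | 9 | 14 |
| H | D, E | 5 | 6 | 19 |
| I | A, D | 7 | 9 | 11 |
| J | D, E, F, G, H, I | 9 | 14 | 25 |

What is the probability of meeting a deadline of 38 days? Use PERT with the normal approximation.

te_A = (4 + 4·8 + 12)/6 = 48/6 = 8; σ²_A = ((12−4)/6)² = 1.778
te_B = (3 + 4·8 + 25)/6 = 60/6 = 10; σ²_B = ((25−3)/6)² = 13.444
te_C = (13 + 4·14 + 15)/6 = 84/6 = 14; σ²_C = ((15−13)/6)² = 0.111
te_D = (6 + 4·7 + 14)/6 = 48/6 = 8; σ²_D = ((14−6)/6)² = 1.778
te_E = (1 + 4·2 + 9)/6 = 18/6 = 3; σ²_E = ((9−1)/6)² = 1.778
te_F = (3 + 4·6 + 9)/6 = 36/6 = 6; σ²_F = ((9−3)/6)² = 1.000
te_G = (4 + 4·9 + 14)/6 = 54/6 = 9; σ²_G = ((14−4)/6)² = 2.778
te_H = (5 + 4·6 + 19)/6 = 48/6 = 8; σ²_H = ((19−5)/6)² = 5.444
te_I = (7 + 4·9 + 11)/6 = 54/6 = 9; σ²_I = ((11−7)/6)² = 0.444
te_J = (9 + 4·14 + 25)/6 = 90/6 = 15; σ²_J = ((25−9)/6)² = 7.111

Forward pass:
ES_A = 0; EF_A = 8
ES_B = 0; EF_B = 10
ES_C = 8; EF_C = 8+14 = 22
ES_D = 8; EF_D = 8+8 = 16
ES_E = 10; EF_E = 10+3 = 13
ES_F = max(EF_C=22, EF_D=16) = 22; EF_F = 22+6 = 28
ES_G = 13; EF_G = 13+9 = 22
ES_H = max(EF_D=16, EF_E=13) = 16; EF_H = 16+8 = 24
ES_I = max(EF_A=8, EF_D=16) = 16; EF_I = 16+9 = 25
ES_J = max(EF_D=16, EF_E=13, EF_F=28, EF_G=22, EF_H=24, EF_I=25) = 28; EF_J = 28+15 = 43
Expected project duration μ = 43 days. Critical path: A → C → F → J.

Variance along critical path = 1.778 + 0.111 + 1.000 + 7.111 = 10.000; σ = √10.000 = 3.162 days.
Z = (38 − 43) / 3.162 = -1.581
P(T ≤ 38) = Φ(-1.581) ≈ 0.057

0.057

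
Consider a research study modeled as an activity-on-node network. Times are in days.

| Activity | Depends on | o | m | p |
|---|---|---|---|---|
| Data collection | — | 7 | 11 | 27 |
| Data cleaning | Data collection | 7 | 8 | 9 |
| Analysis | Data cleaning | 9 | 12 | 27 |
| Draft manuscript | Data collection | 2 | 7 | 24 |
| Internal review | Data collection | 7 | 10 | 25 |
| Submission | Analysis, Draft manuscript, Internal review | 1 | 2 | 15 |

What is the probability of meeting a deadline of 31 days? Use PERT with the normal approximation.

te_Data collection = (7 + 4·11 + 27)/6 = 78/6 = 13; σ²_Data collection = ((27−7)/6)² = 11.111
te_Data cleaning = (7 + 4·8 + 9)/6 = 48/6 = 8; σ²_Data cleaning = ((9−7)/6)² = 0.111
te_Analysis = (9 + 4·12 + 27)/6 = 84/6 = 14; σ²_Analysis = ((27−9)/6)² = 9.000
te_Draft manuscript = (2 + 4·7 + 24)/6 = 54/6 = 9; σ²_Draft manuscript = ((24−2)/6)² = 13.444
te_Internal review = (7 + 4·10 + 25)/6 = 72/6 = 12; σ²_Internal review = ((25−7)/6)² = 9.000
te_Submission = (1 + 4·2 + 15)/6 = 24/6 = 4; σ²_Submission = ((15−1)/6)² = 5.444

Forward pass:
ES_Data collection = 0; EF_Data collection = 13
ES_Data cleaning = 13; EF_Data cleaning = 13+8 = 21
ES_Analysis = 21; EF_Analysis = 21+14 = 35
ES_Draft manuscript = 13; EF_Draft manuscript = 13+9 = 22
ES_Internal review = 13; EF_Internal review = 13+12 = 25
ES_Submission = max(EF_Analysis=35, EF_Draft manuscript=22, EF_Internal review=25) = 35; EF_Submission = 35+4 = 39
Expected project duration μ = 39 days. Critical path: Data collection → Data cleaning → Analysis → Submission.

Variance along critical path = 11.111 + 0.111 + 9.000 + 5.444 = 25.667; σ = √25.667 = 5.066 days.
Z = (31 − 39) / 5.066 = -1.579
P(T ≤ 31) = Φ(-1.579) ≈ 0.057

0.057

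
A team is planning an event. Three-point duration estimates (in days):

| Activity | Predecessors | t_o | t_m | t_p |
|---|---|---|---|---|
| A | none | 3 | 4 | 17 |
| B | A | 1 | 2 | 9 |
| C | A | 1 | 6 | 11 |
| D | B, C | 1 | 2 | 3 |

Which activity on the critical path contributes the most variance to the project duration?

te_A = (3 + 4·4 + 17)/6 = 36/6 = 6; σ²_A = ((17−3)/6)² = 5.444
te_B = (1 + 4·2 + 9)/6 = 18/6 = 3; σ²_B = ((9−1)/6)² = 1.778
te_C = (1 + 4·6 + 11)/6 = 36/6 = 6; σ²_C = ((11−1)/6)² = 2.778
te_D = (1 + 4·2 + 3)/6 = 12/6 = 2; σ²_D = ((3−1)/6)² = 0.111

Forward pass:
ES_A = 0; EF_A = 6
ES_B = 6; EF_B = 6+3 = 9
ES_C = 6; EF_C = 6+6 = 12
ES_D = max(EF_B=9, EF_C=12) = 12; EF_D = 12+2 = 14
Expected project duration μ = 14 days. Critical path: A → C → D.

Variances on critical path: σ²_A=5.444, σ²_C=2.778, σ²_D=0.111.
Largest is σ²_A = 5.444.

A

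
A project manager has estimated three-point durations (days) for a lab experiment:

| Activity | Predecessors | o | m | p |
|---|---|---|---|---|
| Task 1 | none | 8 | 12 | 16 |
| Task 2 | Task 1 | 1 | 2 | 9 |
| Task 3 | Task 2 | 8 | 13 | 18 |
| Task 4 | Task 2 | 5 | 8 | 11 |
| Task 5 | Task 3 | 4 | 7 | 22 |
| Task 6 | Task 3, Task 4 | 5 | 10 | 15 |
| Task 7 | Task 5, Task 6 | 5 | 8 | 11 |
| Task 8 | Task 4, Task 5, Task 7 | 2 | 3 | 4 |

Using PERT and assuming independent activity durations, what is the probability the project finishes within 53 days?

0.895

te_Task 1 = (8 + 4·12 + 16)/6 = 72/6 = 12; σ²_Task 1 = ((16−8)/6)² = 1.778
te_Task 2 = (1 + 4·2 + 9)/6 = 18/6 = 3; σ²_Task 2 = ((9−1)/6)² = 1.778
te_Task 3 = (8 + 4·13 + 18)/6 = 78/6 = 13; σ²_Task 3 = ((18−8)/6)² = 2.778
te_Task 4 = (5 + 4·8 + 11)/6 = 48/6 = 8; σ²_Task 4 = ((11−5)/6)² = 1.000
te_Task 5 = (4 + 4·7 + 22)/6 = 54/6 = 9; σ²_Task 5 = ((22−4)/6)² = 9.000
te_Task 6 = (5 + 4·10 + 15)/6 = 60/6 = 10; σ²_Task 6 = ((15−5)/6)² = 2.778
te_Task 7 = (5 + 4·8 + 11)/6 = 48/6 = 8; σ²_Task 7 = ((11−5)/6)² = 1.000
te_Task 8 = (2 + 4·3 + 4)/6 = 18/6 = 3; σ²_Task 8 = ((4−2)/6)² = 0.111

Forward pass:
ES_Task 1 = 0; EF_Task 1 = 12
ES_Task 2 = 12; EF_Task 2 = 12+3 = 15
ES_Task 3 = 15; EF_Task 3 = 15+13 = 28
ES_Task 4 = 15; EF_Task 4 = 15+8 = 23
ES_Task 5 = 28; EF_Task 5 = 28+9 = 37
ES_Task 6 = max(EF_Task 3=28, EF_Task 4=23) = 28; EF_Task 6 = 28+10 = 38
ES_Task 7 = max(EF_Task 5=37, EF_Task 6=38) = 38; EF_Task 7 = 38+8 = 46
ES_Task 8 = max(EF_Task 4=23, EF_Task 5=37, EF_Task 7=46) = 46; EF_Task 8 = 46+3 = 49
Expected project duration μ = 49 days. Critical path: Task 1 → Task 2 → Task 3 → Task 6 → Task 7 → Task 8.

Variance along critical path = 1.778 + 1.778 + 2.778 + 2.778 + 1.000 + 0.111 = 10.222; σ = √10.222 = 3.197 days.
Z = (53 − 49) / 3.197 = 1.251
P(T ≤ 53) = Φ(1.251) ≈ 0.895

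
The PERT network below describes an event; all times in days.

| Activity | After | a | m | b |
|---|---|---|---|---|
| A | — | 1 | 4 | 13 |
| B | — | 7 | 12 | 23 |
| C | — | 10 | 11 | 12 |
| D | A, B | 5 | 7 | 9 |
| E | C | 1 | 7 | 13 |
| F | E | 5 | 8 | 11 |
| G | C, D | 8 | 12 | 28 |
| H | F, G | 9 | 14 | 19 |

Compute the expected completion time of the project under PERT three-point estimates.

te_A = (1 + 4·4 + 13)/6 = 30/6 = 5
te_B = (7 + 4·12 + 23)/6 = 78/6 = 13
te_C = (10 + 4·11 + 12)/6 = 66/6 = 11
te_D = (5 + 4·7 + 9)/6 = 42/6 = 7
te_E = (1 + 4·7 + 13)/6 = 42/6 = 7
te_F = (5 + 4·8 + 11)/6 = 48/6 = 8
te_G = (8 + 4·12 + 28)/6 = 84/6 = 14
te_H = (9 + 4·14 + 19)/6 = 84/6 = 14

Forward pass:
ES_A = 0; EF_A = 5
ES_B = 0; EF_B = 13
ES_C = 0; EF_C = 11
ES_D = max(EF_A=5, EF_B=13) = 13; EF_D = 13+7 = 20
ES_E = 11; EF_E = 11+7 = 18
ES_F = 18; EF_F = 18+8 = 26
ES_G = max(EF_C=11, EF_D=20) = 20; EF_G = 20+14 = 34
ES_H = max(EF_F=26, EF_G=34) = 34; EF_H = 34+14 = 48
Expected project duration μ = 48 days. Critical path: B → D → G → H.

48 days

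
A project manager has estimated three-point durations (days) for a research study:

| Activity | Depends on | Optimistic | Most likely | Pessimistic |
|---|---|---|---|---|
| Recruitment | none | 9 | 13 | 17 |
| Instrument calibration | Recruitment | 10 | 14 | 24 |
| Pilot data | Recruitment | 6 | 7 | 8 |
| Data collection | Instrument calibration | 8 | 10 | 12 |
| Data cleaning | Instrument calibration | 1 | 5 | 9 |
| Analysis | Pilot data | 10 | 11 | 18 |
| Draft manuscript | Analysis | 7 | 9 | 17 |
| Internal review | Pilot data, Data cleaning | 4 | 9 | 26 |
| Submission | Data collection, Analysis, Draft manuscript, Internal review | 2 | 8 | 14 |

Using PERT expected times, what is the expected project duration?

52 days

te_Recruitment = (9 + 4·13 + 17)/6 = 78/6 = 13
te_Instrument calibration = (10 + 4·14 + 24)/6 = 90/6 = 15
te_Pilot data = (6 + 4·7 + 8)/6 = 42/6 = 7
te_Data collection = (8 + 4·10 + 12)/6 = 60/6 = 10
te_Data cleaning = (1 + 4·5 + 9)/6 = 30/6 = 5
te_Analysis = (10 + 4·11 + 18)/6 = 72/6 = 12
te_Draft manuscript = (7 + 4·9 + 17)/6 = 60/6 = 10
te_Internal review = (4 + 4·9 + 26)/6 = 66/6 = 11
te_Submission = (2 + 4·8 + 14)/6 = 48/6 = 8

Forward pass:
ES_Recruitment = 0; EF_Recruitment = 13
ES_Instrument calibration = 13; EF_Instrument calibration = 13+15 = 28
ES_Pilot data = 13; EF_Pilot data = 13+7 = 20
ES_Data collection = 28; EF_Data collection = 28+10 = 38
ES_Data cleaning = 28; EF_Data cleaning = 28+5 = 33
ES_Analysis = 20; EF_Analysis = 20+12 = 32
ES_Draft manuscript = 32; EF_Draft manuscript = 32+10 = 42
ES_Internal review = max(EF_Pilot data=20, EF_Data cleaning=33) = 33; EF_Internal review = 33+11 = 44
ES_Submission = max(EF_Data collection=38, EF_Analysis=32, EF_Draft manuscript=42, EF_Internal review=44) = 44; EF_Submission = 44+8 = 52
Expected project duration μ = 52 days. Critical path: Recruitment → Instrument calibration → Data cleaning → Internal review → Submission.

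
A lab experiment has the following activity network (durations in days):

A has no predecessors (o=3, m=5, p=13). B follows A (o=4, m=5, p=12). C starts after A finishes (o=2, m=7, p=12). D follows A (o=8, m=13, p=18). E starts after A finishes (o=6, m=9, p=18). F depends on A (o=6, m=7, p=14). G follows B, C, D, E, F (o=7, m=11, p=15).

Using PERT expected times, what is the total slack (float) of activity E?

te_A = (3 + 4·5 + 13)/6 = 36/6 = 6
te_B = (4 + 4·5 + 12)/6 = 36/6 = 6
te_C = (2 + 4·7 + 12)/6 = 42/6 = 7
te_D = (8 + 4·13 + 18)/6 = 78/6 = 13
te_E = (6 + 4·9 + 18)/6 = 60/6 = 10
te_F = (6 + 4·7 + 14)/6 = 48/6 = 8
te_G = (7 + 4·11 + 15)/6 = 66/6 = 11

Forward pass:
ES_A = 0; EF_A = 6
ES_B = 6; EF_B = 6+6 = 12
ES_C = 6; EF_C = 6+7 = 13
ES_D = 6; EF_D = 6+13 = 19
ES_E = 6; EF_E = 6+10 = 16
ES_F = 6; EF_F = 6+8 = 14
ES_G = max(EF_B=12, EF_C=13, EF_D=19, EF_E=16, EF_F=14) = 19; EF_G = 19+11 = 30
Expected project duration μ = 30 days. Critical path: A → D → G.

Backward pass:
LF_G = 30; LS_G = 30−11 = 19
LF_F = LS_G = 19; LS_F = 19−8 = 11
LF_E = LS_G = 19; LS_E = 19−10 = 9
LF_D = LS_G = 19; LS_D = 19−13 = 6
LF_C = LS_G = 19; LS_C = 19−7 = 12
LF_B = LS_G = 19; LS_B = 19−6 = 13
LF_A = min(LS_B=13, LS_C=12, LS_D=6, LS_E=9, LS_F=11) = 6; LS_A = 6−6 = 0
Slack_E = LS_E − ES_E = 9 − 6 = 3

3 days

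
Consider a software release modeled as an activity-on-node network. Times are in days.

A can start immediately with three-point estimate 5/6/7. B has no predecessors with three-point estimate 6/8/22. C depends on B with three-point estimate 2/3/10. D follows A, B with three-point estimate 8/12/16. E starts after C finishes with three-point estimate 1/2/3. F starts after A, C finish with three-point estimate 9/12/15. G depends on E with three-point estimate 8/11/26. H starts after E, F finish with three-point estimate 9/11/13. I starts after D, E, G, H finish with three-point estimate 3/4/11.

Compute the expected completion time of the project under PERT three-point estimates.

42 days

te_A = (5 + 4·6 + 7)/6 = 36/6 = 6
te_B = (6 + 4·8 + 22)/6 = 60/6 = 10
te_C = (2 + 4·3 + 10)/6 = 24/6 = 4
te_D = (8 + 4·12 + 16)/6 = 72/6 = 12
te_E = (1 + 4·2 + 3)/6 = 12/6 = 2
te_F = (9 + 4·12 + 15)/6 = 72/6 = 12
te_G = (8 + 4·11 + 26)/6 = 78/6 = 13
te_H = (9 + 4·11 + 13)/6 = 66/6 = 11
te_I = (3 + 4·4 + 11)/6 = 30/6 = 5

Forward pass:
ES_A = 0; EF_A = 6
ES_B = 0; EF_B = 10
ES_C = 10; EF_C = 10+4 = 14
ES_D = max(EF_A=6, EF_B=10) = 10; EF_D = 10+12 = 22
ES_E = 14; EF_E = 14+2 = 16
ES_F = max(EF_A=6, EF_C=14) = 14; EF_F = 14+12 = 26
ES_G = 16; EF_G = 16+13 = 29
ES_H = max(EF_E=16, EF_F=26) = 26; EF_H = 26+11 = 37
ES_I = max(EF_D=22, EF_E=16, EF_G=29, EF_H=37) = 37; EF_I = 37+5 = 42
Expected project duration μ = 42 days. Critical path: B → C → F → H → I.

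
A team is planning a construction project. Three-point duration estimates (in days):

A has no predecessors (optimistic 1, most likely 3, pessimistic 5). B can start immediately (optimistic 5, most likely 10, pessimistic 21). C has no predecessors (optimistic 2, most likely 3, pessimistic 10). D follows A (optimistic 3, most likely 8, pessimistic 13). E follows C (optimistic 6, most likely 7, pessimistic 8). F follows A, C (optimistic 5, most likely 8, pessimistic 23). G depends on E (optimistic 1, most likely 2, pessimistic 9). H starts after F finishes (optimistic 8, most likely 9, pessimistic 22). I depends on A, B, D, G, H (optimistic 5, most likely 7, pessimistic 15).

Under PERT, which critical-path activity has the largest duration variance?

te_A = (1 + 4·3 + 5)/6 = 18/6 = 3; σ²_A = ((5−1)/6)² = 0.444
te_B = (5 + 4·10 + 21)/6 = 66/6 = 11; σ²_B = ((21−5)/6)² = 7.111
te_C = (2 + 4·3 + 10)/6 = 24/6 = 4; σ²_C = ((10−2)/6)² = 1.778
te_D = (3 + 4·8 + 13)/6 = 48/6 = 8; σ²_D = ((13−3)/6)² = 2.778
te_E = (6 + 4·7 + 8)/6 = 42/6 = 7; σ²_E = ((8−6)/6)² = 0.111
te_F = (5 + 4·8 + 23)/6 = 60/6 = 10; σ²_F = ((23−5)/6)² = 9.000
te_G = (1 + 4·2 + 9)/6 = 18/6 = 3; σ²_G = ((9−1)/6)² = 1.778
te_H = (8 + 4·9 + 22)/6 = 66/6 = 11; σ²_H = ((22−8)/6)² = 5.444
te_I = (5 + 4·7 + 15)/6 = 48/6 = 8; σ²_I = ((15−5)/6)² = 2.778

Forward pass:
ES_A = 0; EF_A = 3
ES_B = 0; EF_B = 11
ES_C = 0; EF_C = 4
ES_D = 3; EF_D = 3+8 = 11
ES_E = 4; EF_E = 4+7 = 11
ES_F = max(EF_A=3, EF_C=4) = 4; EF_F = 4+10 = 14
ES_G = 11; EF_G = 11+3 = 14
ES_H = 14; EF_H = 14+11 = 25
ES_I = max(EF_A=3, EF_B=11, EF_D=11, EF_G=14, EF_H=25) = 25; EF_I = 25+8 = 33
Expected project duration μ = 33 days. Critical path: C → F → H → I.

Variances on critical path: σ²_C=1.778, σ²_F=9.000, σ²_H=5.444, σ²_I=2.778.
Largest is σ²_F = 9.000.

F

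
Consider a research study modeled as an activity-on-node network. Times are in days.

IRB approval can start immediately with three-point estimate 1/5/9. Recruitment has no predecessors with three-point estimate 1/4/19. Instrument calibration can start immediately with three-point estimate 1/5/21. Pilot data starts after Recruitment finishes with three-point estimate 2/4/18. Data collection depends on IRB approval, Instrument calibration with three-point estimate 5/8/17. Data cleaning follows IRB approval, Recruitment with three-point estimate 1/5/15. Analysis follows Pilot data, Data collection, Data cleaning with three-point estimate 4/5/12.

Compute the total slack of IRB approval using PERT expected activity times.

te_IRB approval = (1 + 4·5 + 9)/6 = 30/6 = 5
te_Recruitment = (1 + 4·4 + 19)/6 = 36/6 = 6
te_Instrument calibration = (1 + 4·5 + 21)/6 = 42/6 = 7
te_Pilot data = (2 + 4·4 + 18)/6 = 36/6 = 6
te_Data collection = (5 + 4·8 + 17)/6 = 54/6 = 9
te_Data cleaning = (1 + 4·5 + 15)/6 = 36/6 = 6
te_Analysis = (4 + 4·5 + 12)/6 = 36/6 = 6

Forward pass:
ES_IRB approval = 0; EF_IRB approval = 5
ES_Recruitment = 0; EF_Recruitment = 6
ES_Instrument calibration = 0; EF_Instrument calibration = 7
ES_Pilot data = 6; EF_Pilot data = 6+6 = 12
ES_Data collection = max(EF_IRB approval=5, EF_Instrument calibration=7) = 7; EF_Data collection = 7+9 = 16
ES_Data cleaning = max(EF_IRB approval=5, EF_Recruitment=6) = 6; EF_Data cleaning = 6+6 = 12
ES_Analysis = max(EF_Pilot data=12, EF_Data collection=16, EF_Data cleaning=12) = 16; EF_Analysis = 16+6 = 22
Expected project duration μ = 22 days. Critical path: Instrument calibration → Data collection → Analysis.

Backward pass:
LF_Analysis = 22; LS_Analysis = 22−6 = 16
LF_Data cleaning = LS_Analysis = 16; LS_Data cleaning = 16−6 = 10
LF_Data collection = LS_Analysis = 16; LS_Data collection = 16−9 = 7
LF_Pilot data = LS_Analysis = 16; LS_Pilot data = 16−6 = 10
LF_Instrument calibration = LS_Data collection = 7; LS_Instrument calibration = 7−7 = 0
LF_Recruitment = min(LS_Pilot data=10, LS_Data cleaning=10) = 10; LS_Recruitment = 10−6 = 4
LF_IRB approval = min(LS_Data collection=7, LS_Data cleaning=10) = 7; LS_IRB approval = 7−5 = 2
Slack_IRB approval = LS_IRB approval − ES_IRB approval = 2 − 0 = 2

2 days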